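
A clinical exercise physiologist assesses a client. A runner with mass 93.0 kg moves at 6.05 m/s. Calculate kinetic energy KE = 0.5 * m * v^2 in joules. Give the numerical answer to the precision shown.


v^2 = 6.05^2 = 36.6025
KE = 0.5 * 93.0 * 36.6025
= 1702.02 J

1702.02 J


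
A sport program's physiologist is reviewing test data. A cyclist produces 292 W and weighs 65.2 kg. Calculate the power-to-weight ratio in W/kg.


P/W = power / mass
= 292 / 65.2
= 4.479 W/kg

4.479 W/kg


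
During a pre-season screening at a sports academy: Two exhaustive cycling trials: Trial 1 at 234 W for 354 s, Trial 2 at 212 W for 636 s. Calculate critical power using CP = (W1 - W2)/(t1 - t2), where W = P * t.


W1 = 234 * 354 = 82836 J
W2 = 212 * 636 = 134832 J
CP = (82836 - 134832) / (354 - 636)
= -51996 / -282
= 184.38 W

184.38 W


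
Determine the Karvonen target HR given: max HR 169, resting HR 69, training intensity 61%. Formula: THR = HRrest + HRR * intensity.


HRR = HRmax - HRrest = 169 - 69 = 100
THR = 69 + 100 * 0.61
= 130.0 bpm

130.0 bpm


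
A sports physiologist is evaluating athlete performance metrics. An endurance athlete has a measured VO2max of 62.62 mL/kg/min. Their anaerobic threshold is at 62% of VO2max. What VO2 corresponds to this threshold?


Anaerobic threshold VO2 = VO2max * 62%
= 62.62 * 0.62
= 38.82 mL/kg/min

38.82 mL/kg/min


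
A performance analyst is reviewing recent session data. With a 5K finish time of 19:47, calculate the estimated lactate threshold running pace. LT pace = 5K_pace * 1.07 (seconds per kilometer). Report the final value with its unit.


Race duration = 1187 s for 5 km
Average pace = 1187 / 5 = 237.4 s/km
LT pace = 237.4 * 1.07
= 254.02 s/km

254.02 s/km


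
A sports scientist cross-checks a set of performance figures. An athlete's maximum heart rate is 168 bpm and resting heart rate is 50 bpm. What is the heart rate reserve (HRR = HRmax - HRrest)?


HRR = HRmax - HRrest
= 168 - 50
= 118 bpm

118 bpm


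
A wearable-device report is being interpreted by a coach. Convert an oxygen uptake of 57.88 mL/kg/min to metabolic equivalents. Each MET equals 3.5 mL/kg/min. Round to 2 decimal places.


One MET = 3.5 mL/kg/min
Number of METs = 57.88 / 3.5
= 16.54 METs

16.54 METs


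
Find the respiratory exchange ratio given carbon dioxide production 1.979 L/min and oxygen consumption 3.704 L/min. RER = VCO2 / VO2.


VCO2 = 1.979 L/min
VO2 = 3.704 L/min
RER = 1.979 / 3.704 = 0.5343

0.5343


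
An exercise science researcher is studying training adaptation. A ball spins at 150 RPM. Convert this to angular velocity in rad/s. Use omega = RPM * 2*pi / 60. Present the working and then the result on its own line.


omega = 150 * 2 * pi / 60
= 150 * 6.28318531 / 60
= 942.478 / 60
= 15.708 rad/s

15.708 rad/s


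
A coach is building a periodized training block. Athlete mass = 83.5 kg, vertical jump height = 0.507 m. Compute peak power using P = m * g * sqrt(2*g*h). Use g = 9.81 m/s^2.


sqrt(2 * 9.81 * 0.507) = sqrt(9.94734) = 3.15394 m/s
P = 83.5 * 9.81 * 3.15394
= 2583.5 W

2583.5 W


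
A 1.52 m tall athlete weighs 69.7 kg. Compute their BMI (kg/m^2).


height^2 = 2.3104 m^2
BMI = 69.7 / 2.3104 = 30.17 kg/m^2

30.17 kg/m^2


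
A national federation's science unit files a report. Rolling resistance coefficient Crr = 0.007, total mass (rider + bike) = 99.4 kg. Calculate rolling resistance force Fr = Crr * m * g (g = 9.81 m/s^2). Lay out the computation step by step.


Fr = Crr * m * g
= 0.007 * 99.4 * 9.81
= 6.826 N

6.826 N


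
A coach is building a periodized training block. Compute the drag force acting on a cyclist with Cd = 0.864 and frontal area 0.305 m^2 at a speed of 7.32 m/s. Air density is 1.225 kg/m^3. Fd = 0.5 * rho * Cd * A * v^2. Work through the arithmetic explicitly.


Step 1: v^2 = 53.5824
Step 2: Fd = 0.5 * 1.225 * 0.864 * 0.305 * 53.5824
= 8.649 N

8.649 N


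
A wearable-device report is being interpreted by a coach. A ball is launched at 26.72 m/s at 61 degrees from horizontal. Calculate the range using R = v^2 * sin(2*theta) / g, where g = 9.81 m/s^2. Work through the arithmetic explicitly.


sin(2 * 61) = sin(122) = 0.848048
v^2 = 26.72^2 = 713.9584
R = 713.9584 * 0.848048 / 9.81
= 61.72 m

61.72 m


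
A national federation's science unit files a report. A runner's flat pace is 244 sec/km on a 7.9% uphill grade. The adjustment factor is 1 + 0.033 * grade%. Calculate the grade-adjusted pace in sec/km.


Factor = 1 + 0.033 * 7.9 = 1.2607
Adjusted pace = 244 * 1.2607
= 307.61 sec/km

307.61 s/km


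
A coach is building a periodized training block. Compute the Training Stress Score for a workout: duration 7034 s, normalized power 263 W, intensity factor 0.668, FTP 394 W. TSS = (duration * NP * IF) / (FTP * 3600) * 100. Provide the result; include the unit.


Product = 7034 * 263 * 0.668 = 1235761.256
Base = 394 * 3600 = 1418400
TSS = 1235761.256 / 1418400 * 100 = 87.12

87.12 TSS


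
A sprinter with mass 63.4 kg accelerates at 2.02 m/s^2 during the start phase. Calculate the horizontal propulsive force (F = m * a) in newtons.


F = m * a
= 63.4 * 2.02
= 128.07 N

128.07 N


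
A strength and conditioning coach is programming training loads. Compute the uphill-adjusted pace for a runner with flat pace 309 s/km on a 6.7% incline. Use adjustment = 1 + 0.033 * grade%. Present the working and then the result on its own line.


Adjustment factor = 1 + 0.033 * 6.7 = 1.2211
Grade-adjusted pace = 309 * 1.2211 = 377.32 s/km

377.32 s/km


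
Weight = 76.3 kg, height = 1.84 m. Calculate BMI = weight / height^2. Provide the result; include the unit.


height^2 = 1.84^2 = 3.3856
BMI = 76.3 / 3.3856 = 22.54 kg/m^2

22.54 kg/m^2


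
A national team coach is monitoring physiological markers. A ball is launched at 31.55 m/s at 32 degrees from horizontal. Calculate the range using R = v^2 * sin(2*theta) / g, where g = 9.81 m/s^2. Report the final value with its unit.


sin(2 * 32) = sin(64) = 0.898794
v^2 = 31.55^2 = 995.4025
R = 995.4025 * 0.898794 / 9.81
= 91.199 m

91.199 m


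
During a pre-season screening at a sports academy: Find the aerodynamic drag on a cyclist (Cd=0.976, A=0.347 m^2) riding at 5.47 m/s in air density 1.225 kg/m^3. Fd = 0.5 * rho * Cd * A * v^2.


Fd = 0.5 * 1.225 * 0.976 * 0.347 * 5.47^2
= 0.5 * 1.225 * 0.976 * 0.347 * 29.9209
= 6.207 N

6.207 N


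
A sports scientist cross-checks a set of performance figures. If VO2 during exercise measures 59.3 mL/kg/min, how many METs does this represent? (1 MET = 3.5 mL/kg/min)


METs = VO2 / 3.5 = 59.3 / 3.5 = 16.94

16.94 METs


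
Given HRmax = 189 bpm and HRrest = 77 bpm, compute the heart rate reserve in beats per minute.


Heart rate reserve = maximum HR minus resting HR
HRR = 189 - 77 = 112 bpm

112 bpm


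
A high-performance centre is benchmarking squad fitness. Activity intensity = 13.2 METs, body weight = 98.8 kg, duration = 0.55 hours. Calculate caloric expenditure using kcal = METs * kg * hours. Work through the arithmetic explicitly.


kcal = 13.2 * 98.8 * 0.55
= 1304.16 * 0.55
= 717.29 kcal

717.29 kcal


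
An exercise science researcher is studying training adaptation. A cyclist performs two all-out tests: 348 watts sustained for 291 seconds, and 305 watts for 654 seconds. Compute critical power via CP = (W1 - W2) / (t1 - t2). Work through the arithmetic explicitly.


W1 = P1 * t1 = 348 * 291 = 101268 J
W2 = P2 * t2 = 305 * 654 = 199470 J
CP = (101268 - 199470) / (291 - 654)
= 270.53 W

270.53 W


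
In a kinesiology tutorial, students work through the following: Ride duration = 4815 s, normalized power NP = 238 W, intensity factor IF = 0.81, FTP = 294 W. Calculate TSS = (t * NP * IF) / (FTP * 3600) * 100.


Numerator = 4815 * 238 * 0.81 = 928235.7
Denominator = 294 * 3600 = 1058400
TSS = 928235.7 / 1058400 * 100
= 87.7

87.7 TSS


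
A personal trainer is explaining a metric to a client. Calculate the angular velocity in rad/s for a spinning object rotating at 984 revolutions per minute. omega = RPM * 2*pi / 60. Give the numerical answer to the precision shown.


omega = RPM * 2*pi / 60
= 984 * 6.28318531 / 60
= 103.044 rad/s

103.044 rad/s


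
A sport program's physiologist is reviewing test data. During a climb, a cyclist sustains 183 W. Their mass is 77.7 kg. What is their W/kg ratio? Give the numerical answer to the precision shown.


Power-to-weight = 183 W / 77.7 kg
= 2.355 W/kg

2.355 W/kg


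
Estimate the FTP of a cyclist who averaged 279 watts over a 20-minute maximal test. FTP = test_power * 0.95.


FTP = 279 * 0.95 = 265.05 W

265.05 W


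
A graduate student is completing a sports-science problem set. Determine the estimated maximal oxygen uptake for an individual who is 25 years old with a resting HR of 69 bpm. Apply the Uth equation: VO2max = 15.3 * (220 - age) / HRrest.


HRmax = 220 - 25 = 195
VO2max = 15.3 * (195 / 69)
= 15.3 * 2.8261
= 43.24 mL/kg/min

43.24 mL/kg/min


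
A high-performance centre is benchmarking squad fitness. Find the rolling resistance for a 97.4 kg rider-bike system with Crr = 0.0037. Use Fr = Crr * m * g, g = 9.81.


m * g = 97.4 * 9.81 = 955.494 N
Fr = 0.0037 * 955.494 = 3.535 N

3.535 N


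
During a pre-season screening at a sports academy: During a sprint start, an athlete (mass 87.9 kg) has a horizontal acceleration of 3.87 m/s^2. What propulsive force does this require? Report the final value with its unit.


Propulsive force = mass * acceleration
= 87.9 kg * 3.87 m/s^2
= 340.17 N

340.17 N


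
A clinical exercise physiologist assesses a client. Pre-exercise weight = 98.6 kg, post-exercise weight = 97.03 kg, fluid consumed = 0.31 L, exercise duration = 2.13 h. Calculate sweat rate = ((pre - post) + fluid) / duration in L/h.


Weight loss = 98.6 - 97.03 = 1.57 kg (approx L)
Total sweat = 1.57 + 0.31 = 1.88 L
Sweat rate = 1.88 / 2.13 = 0.883 L/h

0.883 L/h


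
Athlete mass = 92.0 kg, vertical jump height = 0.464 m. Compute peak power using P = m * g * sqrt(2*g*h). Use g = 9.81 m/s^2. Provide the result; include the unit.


sqrt(2 * 9.81 * 0.464) = sqrt(9.10368) = 3.017231 m/s
P = 92.0 * 9.81 * 3.017231
= 2723.11 W

2723.11 W


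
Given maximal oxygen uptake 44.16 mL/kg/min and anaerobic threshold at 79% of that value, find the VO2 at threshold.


Percentage as decimal = 0.79
VO2 at AT = 44.16 * 0.79 = 34.89 mL/kg/min

34.89 mL/kg/min


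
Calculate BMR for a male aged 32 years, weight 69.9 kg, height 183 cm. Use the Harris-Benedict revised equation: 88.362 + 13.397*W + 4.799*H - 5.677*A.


Substituting values:
W term = 13.397 * 69.9 = 936.4503
H term = 4.799 * 183 = 878.217
A term = 5.677 * 32 = 181.664
BMR = 1721.37 kcal/day

1721.37 kcal/day


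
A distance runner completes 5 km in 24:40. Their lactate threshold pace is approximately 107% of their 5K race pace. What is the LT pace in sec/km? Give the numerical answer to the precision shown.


Convert to seconds: 24 min 40 s = 1480 s
Pace per km = 1480 / 5 = 296.0 s/km
LT pace = 296.0 * 1.07 = 316.72 s/km

316.72 s/km


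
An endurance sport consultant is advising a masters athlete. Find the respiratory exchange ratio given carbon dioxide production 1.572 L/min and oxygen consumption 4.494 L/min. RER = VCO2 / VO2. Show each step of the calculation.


VCO2 = 1.572 L/min
VO2 = 4.494 L/min
RER = 1.572 / 4.494 = 0.3498

0.3498


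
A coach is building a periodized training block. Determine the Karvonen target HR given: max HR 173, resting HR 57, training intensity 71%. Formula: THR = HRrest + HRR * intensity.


HRR = HRmax - HRrest = 173 - 57 = 116
THR = 57 + 116 * 0.71
= 139.36 bpm

139.36 bpm


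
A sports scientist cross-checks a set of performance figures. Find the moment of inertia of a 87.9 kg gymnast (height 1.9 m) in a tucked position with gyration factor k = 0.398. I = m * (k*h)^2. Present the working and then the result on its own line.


Radius of gyration = 0.398 * 1.9 = 0.7562 m
I = 87.9 * 0.7562^2
= 87.9 * 0.571838
= 50.265 kg*m^2

50.265 kg*m^2


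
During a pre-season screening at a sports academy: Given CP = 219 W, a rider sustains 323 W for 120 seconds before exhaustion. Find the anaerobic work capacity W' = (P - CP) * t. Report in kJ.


Excess power = 323 - 219 = 104 W
Work above CP = 104 * 120 = 12480 J
W' = 12.48 kJ

12.48 kJ


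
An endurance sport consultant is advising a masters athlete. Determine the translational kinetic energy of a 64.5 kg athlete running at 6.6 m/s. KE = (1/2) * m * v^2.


KE = 0.5 * m * v^2
= 0.5 * 64.5 * 6.6^2
= 0.5 * 64.5 * 43.56
= 1404.81 J

1404.81 J


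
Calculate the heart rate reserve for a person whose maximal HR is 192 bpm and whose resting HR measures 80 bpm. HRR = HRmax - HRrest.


HRmax = 192 bpm
HRrest = 80 bpm
HRR = 192 - 80 = 112 bpm

112 bpm


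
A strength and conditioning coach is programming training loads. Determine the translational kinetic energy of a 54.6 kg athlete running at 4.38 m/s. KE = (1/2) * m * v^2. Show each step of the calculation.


KE = 0.5 * m * v^2
= 0.5 * 54.6 * 4.38^2
= 0.5 * 54.6 * 19.1844
= 523.73 J

523.73 J


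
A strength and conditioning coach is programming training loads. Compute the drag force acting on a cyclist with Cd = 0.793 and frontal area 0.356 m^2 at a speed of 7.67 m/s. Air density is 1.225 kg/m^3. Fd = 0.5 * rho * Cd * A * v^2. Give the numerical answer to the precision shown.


Step 1: v^2 = 58.8289
Step 2: Fd = 0.5 * 1.225 * 0.793 * 0.356 * 58.8289
= 10.172 N

10.172 N


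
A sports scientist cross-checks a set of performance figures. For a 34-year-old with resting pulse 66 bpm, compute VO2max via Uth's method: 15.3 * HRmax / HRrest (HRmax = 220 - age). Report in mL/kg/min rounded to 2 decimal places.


Step 1: HRmax = 220 - 34 = 186 bpm
Step 2: Ratio = 186 / 66 = 2.8182
Step 3: VO2max = 15.3 * 2.8182 = 43.12 mL/kg/min

43.12 mL/kg/min


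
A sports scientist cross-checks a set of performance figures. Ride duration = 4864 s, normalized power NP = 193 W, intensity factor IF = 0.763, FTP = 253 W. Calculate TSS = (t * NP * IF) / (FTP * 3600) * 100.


Numerator = 4864 * 193 * 0.763 = 716267.776
Denominator = 253 * 3600 = 910800
TSS = 716267.776 / 910800 * 100
= 78.64

78.64 TSS


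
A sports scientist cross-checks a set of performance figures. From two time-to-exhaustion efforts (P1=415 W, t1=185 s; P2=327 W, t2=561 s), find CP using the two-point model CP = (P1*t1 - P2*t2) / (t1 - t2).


Work in trial 1 = 76775 J
Work in trial 2 = 183447 J
Delta work = -106672 J
Delta time = -376 s
CP = -106672 / -376 = 283.7 W

283.7 W


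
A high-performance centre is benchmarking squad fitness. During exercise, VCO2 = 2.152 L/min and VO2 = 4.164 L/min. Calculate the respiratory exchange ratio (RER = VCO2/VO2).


RER = VCO2 / VO2
= 2.152 / 4.164
= 0.5168

0.5168


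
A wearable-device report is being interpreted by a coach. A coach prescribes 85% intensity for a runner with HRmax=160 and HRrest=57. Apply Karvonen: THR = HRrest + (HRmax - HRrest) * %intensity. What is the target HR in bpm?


Heart rate reserve = 160 - 57 = 103
Intensity fraction = 85 / 100 = 0.85
THR = 57 + 103 * 0.85 = 144.55 bpm

144.55 bpm


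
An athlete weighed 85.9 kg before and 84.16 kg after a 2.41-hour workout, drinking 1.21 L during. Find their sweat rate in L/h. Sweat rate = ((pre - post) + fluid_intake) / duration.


Body mass change = 1.74 kg
Total sweat loss = 1.74 + 1.21 = 2.95 L
Rate = 2.95 / 2.41 = 1.224 L/h

1.224 L/h


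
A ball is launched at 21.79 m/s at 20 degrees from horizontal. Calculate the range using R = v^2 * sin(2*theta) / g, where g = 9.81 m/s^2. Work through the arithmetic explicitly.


sin(2 * 20) = sin(40) = 0.642788
v^2 = 21.79^2 = 474.8041
R = 474.8041 * 0.642788 / 9.81
= 31.111 m

31.111 m


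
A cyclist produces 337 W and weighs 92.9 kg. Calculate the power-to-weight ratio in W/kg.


P/W = power / mass
= 337 / 92.9
= 3.628 W/kg

3.628 W/kg


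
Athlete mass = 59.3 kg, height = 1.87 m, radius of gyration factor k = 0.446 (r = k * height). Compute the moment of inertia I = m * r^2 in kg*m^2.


r = k * height = 0.446 * 1.87 = 0.83402 m
r^2 = 0.83402^2 = 0.695589
I = 59.3 * 0.695589 = 41.248 kg*m^2

41.248 kg*m^2


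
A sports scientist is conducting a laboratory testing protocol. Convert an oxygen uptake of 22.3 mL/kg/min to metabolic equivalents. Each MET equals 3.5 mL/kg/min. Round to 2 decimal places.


One MET = 3.5 mL/kg/min
Number of METs = 22.3 / 3.5
= 6.37 METs

6.37 METs


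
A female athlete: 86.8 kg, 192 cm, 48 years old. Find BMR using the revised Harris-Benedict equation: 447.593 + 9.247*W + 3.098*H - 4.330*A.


Intercept = 447.593
Weight contribution = 9.247 * 86.8 = 802.6396
Height contribution = 3.098 * 192 = 594.816
Age contribution = 4.33 * 48 = 207.84
BMR = 447.593 + 802.6396 + 594.816 - 207.84
= 1637.21 kcal/day

1637.21 kcal/day


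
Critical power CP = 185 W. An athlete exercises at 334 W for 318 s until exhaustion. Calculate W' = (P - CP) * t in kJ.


P - CP = 334 - 185 = 149 W
W' = 149 * 318 = 47382 J
= 47382 / 1000 = 47.382 kJ

47.382 kJ


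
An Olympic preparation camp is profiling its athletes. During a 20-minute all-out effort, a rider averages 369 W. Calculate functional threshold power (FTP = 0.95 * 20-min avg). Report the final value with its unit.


FTP = 0.95 * 369
= 350.55 W

350.55 W


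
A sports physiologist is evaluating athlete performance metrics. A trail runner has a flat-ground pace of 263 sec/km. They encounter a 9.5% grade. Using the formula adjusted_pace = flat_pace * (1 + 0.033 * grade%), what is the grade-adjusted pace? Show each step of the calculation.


Grade factor = 1 + 0.033 * 9.5 = 1.3135
Adjusted = 263 * 1.3135 = 345.45 sec/km

345.45 s/km


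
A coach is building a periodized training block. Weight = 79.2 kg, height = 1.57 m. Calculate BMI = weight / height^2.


height^2 = 1.57^2 = 2.4649
BMI = 79.2 / 2.4649 = 32.13 kg/m^2

32.13 kg/m^2


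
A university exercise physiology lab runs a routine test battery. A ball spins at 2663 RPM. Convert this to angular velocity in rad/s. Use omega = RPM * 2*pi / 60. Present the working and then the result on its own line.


omega = 2663 * 2 * pi / 60
= 2663 * 6.28318531 / 60
= 16732.122 / 60
= 278.869 rad/s

278.869 rad/s


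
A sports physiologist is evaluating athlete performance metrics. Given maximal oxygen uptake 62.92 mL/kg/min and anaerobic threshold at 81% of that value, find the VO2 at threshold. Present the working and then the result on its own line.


Percentage as decimal = 0.81
VO2 at AT = 62.92 * 0.81 = 50.97 mL/kg/min

50.97 mL/kg/min


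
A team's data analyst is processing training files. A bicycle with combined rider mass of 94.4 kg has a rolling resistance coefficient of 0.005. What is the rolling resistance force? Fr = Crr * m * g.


Fr = 0.005 * 94.4 * 9.81
= 0.472 * 9.81
= 4.63 N

4.63 N


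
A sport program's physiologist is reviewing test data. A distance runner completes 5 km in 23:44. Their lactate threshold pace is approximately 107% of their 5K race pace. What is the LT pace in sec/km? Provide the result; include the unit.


Convert to seconds: 23 min 44 s = 1424 s
Pace per km = 1424 / 5 = 284.8 s/km
LT pace = 284.8 * 1.07 = 304.74 s/km

304.74 s/km


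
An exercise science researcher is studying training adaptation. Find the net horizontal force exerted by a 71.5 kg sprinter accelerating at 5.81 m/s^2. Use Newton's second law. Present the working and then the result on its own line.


Newton's second law: F = m * a
F = 71.5 * 5.81 = 415.42 N

415.42 N


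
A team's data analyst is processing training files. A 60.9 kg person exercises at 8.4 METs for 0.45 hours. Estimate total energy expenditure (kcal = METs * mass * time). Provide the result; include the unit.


Energy = METs * mass(kg) * time(h)
= 8.4 * 60.9 * 0.45
= 230.2 kcal

230.2 kcal


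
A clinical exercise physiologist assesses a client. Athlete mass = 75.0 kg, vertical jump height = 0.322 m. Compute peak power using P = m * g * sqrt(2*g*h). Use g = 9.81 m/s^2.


sqrt(2 * 9.81 * 0.322) = sqrt(6.31764) = 2.513492 m/s
P = 75.0 * 9.81 * 2.513492
= 1849.3 W

1849.3 W


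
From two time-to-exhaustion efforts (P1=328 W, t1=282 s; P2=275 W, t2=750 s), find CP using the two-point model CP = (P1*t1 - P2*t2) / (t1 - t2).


Work in trial 1 = 92496 J
Work in trial 2 = 206250 J
Delta work = -113754 J
Delta time = -468 s
CP = -113754 / -468 = 243.06 W

243.06 W


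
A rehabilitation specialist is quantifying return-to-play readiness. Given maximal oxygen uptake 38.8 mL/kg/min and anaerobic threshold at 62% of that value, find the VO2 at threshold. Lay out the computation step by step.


Percentage as decimal = 0.62
VO2 at AT = 38.8 * 0.62 = 24.06 mL/kg/min

24.06 mL/kg/min


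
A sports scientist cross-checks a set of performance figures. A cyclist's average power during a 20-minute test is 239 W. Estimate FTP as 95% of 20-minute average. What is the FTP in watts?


FTP = 20-min power * 0.95
= 239 * 0.95
= 227.05 W

227.05 W


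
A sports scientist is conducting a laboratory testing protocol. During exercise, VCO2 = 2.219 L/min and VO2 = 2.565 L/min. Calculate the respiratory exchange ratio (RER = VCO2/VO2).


RER = VCO2 / VO2
= 2.219 / 2.565
= 0.8651

0.8651


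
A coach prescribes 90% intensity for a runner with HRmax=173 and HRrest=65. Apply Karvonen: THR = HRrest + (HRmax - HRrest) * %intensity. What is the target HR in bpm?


Heart rate reserve = 173 - 65 = 108
Intensity fraction = 90 / 100 = 0.9
THR = 65 + 108 * 0.9 = 162.2 bpm

162.2 bpm


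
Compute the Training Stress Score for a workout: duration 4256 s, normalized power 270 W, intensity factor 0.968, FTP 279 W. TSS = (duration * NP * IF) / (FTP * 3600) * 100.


Product = 4256 * 270 * 0.968 = 1112348.16
Base = 279 * 3600 = 1004400
TSS = 1112348.16 / 1004400 * 100 = 110.75

110.75 TSS


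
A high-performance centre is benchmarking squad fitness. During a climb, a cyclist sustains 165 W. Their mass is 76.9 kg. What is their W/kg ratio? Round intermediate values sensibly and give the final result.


Power-to-weight = 165 W / 76.9 kg
= 2.146 W/kg

2.146 W/kg


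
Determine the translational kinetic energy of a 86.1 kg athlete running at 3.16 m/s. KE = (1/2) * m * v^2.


KE = 0.5 * m * v^2
= 0.5 * 86.1 * 3.16^2
= 0.5 * 86.1 * 9.9856
= 429.88 J

429.88 J


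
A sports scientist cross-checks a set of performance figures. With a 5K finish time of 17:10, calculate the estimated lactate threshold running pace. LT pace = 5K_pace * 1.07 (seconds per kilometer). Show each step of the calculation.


Race duration = 1030 s for 5 km
Average pace = 1030 / 5 = 206.0 s/km
LT pace = 206.0 * 1.07
= 220.42 s/km

220.42 s/km


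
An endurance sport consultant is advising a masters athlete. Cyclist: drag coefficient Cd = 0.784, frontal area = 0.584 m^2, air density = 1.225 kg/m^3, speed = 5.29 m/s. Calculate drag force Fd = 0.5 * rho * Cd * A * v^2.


v^2 = 5.29^2 = 27.9841
Fd = 0.5 * 1.225 * 0.784 * 0.584 * 27.9841
= 7.848 N

7.848 N


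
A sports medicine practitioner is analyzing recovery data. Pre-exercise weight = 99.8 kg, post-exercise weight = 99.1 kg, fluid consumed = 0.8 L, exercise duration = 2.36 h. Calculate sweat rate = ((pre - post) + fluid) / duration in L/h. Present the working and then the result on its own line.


Weight loss = 99.8 - 99.1 = 0.7 kg (approx L)
Total sweat = 0.7 + 0.8 = 1.5 L
Sweat rate = 1.5 / 2.36 = 0.636 L/h

0.636 L/h


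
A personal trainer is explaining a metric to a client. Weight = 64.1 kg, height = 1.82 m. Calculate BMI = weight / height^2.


height^2 = 1.82^2 = 3.3124
BMI = 64.1 / 3.3124 = 19.35 kg/m^2

19.35 kg/m^2


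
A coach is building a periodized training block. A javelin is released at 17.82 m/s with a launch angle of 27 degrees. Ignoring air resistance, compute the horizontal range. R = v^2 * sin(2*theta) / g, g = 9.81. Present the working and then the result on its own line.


Launch speed squared = 317.5524
sin(2 * 27 deg) = 0.809017
Range = 317.5524 * 0.809017 / 9.81
= 26.188 m

26.188 m


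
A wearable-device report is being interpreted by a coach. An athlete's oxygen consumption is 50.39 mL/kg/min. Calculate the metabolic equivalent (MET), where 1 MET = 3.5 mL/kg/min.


MET = VO2 / 3.5
= 50.39 / 3.5
= 14.4 METs

14.4 METs


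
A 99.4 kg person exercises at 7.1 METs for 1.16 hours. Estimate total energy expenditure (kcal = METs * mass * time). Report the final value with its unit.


Energy = METs * mass(kg) * time(h)
= 7.1 * 99.4 * 1.16
= 818.66 kcal

818.66 kcal


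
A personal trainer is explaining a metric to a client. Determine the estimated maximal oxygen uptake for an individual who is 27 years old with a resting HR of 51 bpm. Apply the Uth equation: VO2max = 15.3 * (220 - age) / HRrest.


HRmax = 220 - 27 = 193
VO2max = 15.3 * (193 / 51)
= 15.3 * 3.7843
= 57.9 mL/kg/min

57.9 mL/kg/min


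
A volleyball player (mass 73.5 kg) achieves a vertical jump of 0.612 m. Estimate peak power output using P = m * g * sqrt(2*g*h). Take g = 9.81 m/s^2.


2 * g * h = 2 * 9.81 * 0.612 = 12.00744
sqrt(12.00744) = 3.465175 m/s
P = 73.5 * 9.81 * 3.465175 = 2498.51 W

2498.51 W


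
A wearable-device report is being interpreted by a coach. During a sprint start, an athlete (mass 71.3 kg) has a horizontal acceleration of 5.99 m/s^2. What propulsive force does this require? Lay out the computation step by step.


Propulsive force = mass * acceleration
= 71.3 kg * 5.99 m/s^2
= 427.09 N

427.09 N


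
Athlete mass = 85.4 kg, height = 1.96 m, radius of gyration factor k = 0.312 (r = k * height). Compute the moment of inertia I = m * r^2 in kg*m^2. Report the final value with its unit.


r = k * height = 0.312 * 1.96 = 0.61152 m
r^2 = 0.61152^2 = 0.373957
I = 85.4 * 0.373957 = 31.936 kg*m^2

31.936 kg*m^2


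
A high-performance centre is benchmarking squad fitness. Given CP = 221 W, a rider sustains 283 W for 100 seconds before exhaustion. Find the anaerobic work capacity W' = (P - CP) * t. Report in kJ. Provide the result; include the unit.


Excess power = 283 - 221 = 62 W
Work above CP = 62 * 100 = 6200 J
W' = 6.2 kJ

6.2 kJ


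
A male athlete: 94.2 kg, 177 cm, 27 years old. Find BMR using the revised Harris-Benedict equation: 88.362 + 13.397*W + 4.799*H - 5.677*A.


Intercept = 88.362
Weight contribution = 13.397 * 94.2 = 1261.9974
Height contribution = 4.799 * 177 = 849.423
Age contribution = 5.677 * 27 = 153.279
BMR = 88.362 + 1261.9974 + 849.423 - 153.279
= 2046.5 kcal/day

2046.5 kcal/day


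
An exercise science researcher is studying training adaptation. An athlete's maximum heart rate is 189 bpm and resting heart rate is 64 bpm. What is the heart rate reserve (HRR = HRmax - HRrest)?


HRR = HRmax - HRrest
= 189 - 64
= 125 bpm

125 bpm


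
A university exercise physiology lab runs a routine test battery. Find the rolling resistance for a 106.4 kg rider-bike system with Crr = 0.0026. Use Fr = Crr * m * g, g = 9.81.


m * g = 106.4 * 9.81 = 1043.784 N
Fr = 0.0026 * 1043.784 = 2.714 N

2.714 N


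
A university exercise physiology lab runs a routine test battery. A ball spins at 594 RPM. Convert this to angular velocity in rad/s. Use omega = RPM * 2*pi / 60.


omega = 594 * 2 * pi / 60
= 594 * 6.28318531 / 60
= 3732.212 / 60
= 62.204 rad/s

62.204 rad/s


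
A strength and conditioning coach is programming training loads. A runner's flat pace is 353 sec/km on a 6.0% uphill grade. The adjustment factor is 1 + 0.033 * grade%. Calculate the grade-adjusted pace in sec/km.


Factor = 1 + 0.033 * 6.0 = 1.198
Adjusted pace = 353 * 1.198
= 422.89 sec/km

422.89 s/km


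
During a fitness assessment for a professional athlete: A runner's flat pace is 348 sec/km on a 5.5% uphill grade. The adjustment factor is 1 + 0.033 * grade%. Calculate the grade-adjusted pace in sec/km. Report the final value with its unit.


Factor = 1 + 0.033 * 5.5 = 1.1815
Adjusted pace = 348 * 1.1815
= 411.16 sec/km

411.16 s/km


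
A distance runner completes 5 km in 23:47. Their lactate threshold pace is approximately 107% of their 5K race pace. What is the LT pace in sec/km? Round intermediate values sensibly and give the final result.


Convert to seconds: 23 min 47 s = 1427 s
Pace per km = 1427 / 5 = 285.4 s/km
LT pace = 285.4 * 1.07 = 305.38 s/km

305.38 s/km


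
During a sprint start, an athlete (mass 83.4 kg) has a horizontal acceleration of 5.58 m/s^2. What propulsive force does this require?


Propulsive force = mass * acceleration
= 83.4 kg * 5.58 m/s^2
= 465.37 N

465.37 N


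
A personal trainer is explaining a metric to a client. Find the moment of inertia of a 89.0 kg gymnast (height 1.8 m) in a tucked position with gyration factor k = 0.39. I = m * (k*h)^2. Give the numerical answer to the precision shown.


Radius of gyration = 0.39 * 1.8 = 0.702 m
I = 89.0 * 0.702^2
= 89.0 * 0.492804
= 43.86 kg*m^2

43.86 kg*m^2


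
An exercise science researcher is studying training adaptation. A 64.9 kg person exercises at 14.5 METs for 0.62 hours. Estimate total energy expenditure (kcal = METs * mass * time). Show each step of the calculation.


Energy = METs * mass(kg) * time(h)
= 14.5 * 64.9 * 0.62
= 583.45 kcal

583.45 kcal


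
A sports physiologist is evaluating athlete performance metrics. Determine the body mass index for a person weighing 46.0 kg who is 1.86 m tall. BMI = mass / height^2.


BMI = mass / height^2
= 46.0 / 1.86^2
= 46.0 / 3.4596
= 13.3 kg/m^2

13.3 kg/m^2


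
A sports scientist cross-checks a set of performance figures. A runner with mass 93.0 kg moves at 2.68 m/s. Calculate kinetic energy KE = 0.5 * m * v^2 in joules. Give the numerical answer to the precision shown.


v^2 = 2.68^2 = 7.1824
KE = 0.5 * 93.0 * 7.1824
= 333.98 J

333.98 J


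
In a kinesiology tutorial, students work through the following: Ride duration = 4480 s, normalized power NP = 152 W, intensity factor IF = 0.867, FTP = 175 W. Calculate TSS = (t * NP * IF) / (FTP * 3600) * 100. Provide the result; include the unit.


Numerator = 4480 * 152 * 0.867 = 590392.32
Denominator = 175 * 3600 = 630000
TSS = 590392.32 / 630000 * 100
= 93.71

93.71 TSS


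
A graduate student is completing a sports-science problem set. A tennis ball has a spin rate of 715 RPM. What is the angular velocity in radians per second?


Convert RPM to rad/s: multiply by 2*pi and divide by 60
omega = 715 * 2 * pi / 60
= 74.875 rad/s

74.875 rad/s


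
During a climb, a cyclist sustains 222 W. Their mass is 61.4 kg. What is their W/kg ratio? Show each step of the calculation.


Power-to-weight = 222 W / 61.4 kg
= 3.616 W/kg

3.616 W/kg


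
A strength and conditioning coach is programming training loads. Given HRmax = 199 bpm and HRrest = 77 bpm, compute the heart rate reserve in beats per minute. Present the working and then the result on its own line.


Heart rate reserve = maximum HR minus resting HR
HRR = 199 - 77 = 122 bpm

122 bpm


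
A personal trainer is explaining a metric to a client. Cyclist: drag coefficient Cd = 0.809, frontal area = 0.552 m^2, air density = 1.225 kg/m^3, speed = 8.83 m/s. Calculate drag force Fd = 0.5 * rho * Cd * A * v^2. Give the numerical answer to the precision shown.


v^2 = 8.83^2 = 77.9689
Fd = 0.5 * 1.225 * 0.809 * 0.552 * 77.9689
= 21.326 N

21.326 N


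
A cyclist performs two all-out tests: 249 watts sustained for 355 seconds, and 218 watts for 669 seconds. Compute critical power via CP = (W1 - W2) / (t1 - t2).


W1 = P1 * t1 = 249 * 355 = 88395 J
W2 = P2 * t2 = 218 * 669 = 145842 J
CP = (88395 - 145842) / (355 - 669)
= 182.95 W

182.95 W


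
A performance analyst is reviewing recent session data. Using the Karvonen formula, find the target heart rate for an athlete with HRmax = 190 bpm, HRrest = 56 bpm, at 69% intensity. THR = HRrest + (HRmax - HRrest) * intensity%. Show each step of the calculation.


HRR = 190 - 56 = 134
THR = 56 + 134 * 0.69
= 56 + 92.46
= 148.46 bpm

148.46 bpm


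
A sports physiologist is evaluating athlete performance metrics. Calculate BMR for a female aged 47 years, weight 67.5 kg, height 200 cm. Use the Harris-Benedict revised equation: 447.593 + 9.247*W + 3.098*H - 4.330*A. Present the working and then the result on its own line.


Substituting values:
W term = 9.247 * 67.5 = 624.1725
H term = 3.098 * 200 = 619.6
A term = 4.330 * 47 = 203.51
BMR = 1487.86 kcal/day

1487.86 kcal/day


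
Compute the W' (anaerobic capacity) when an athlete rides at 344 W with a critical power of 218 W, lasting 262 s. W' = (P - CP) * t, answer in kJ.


Above-CP power = 126 W
Duration = 262 s
W' = 126 * 262 = 33012 J
Convert: 33012 / 1000 = 33.012 kJ

33.012 kJ


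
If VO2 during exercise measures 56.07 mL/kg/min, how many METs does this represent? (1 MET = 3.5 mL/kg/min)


METs = VO2 / 3.5 = 56.07 / 3.5 = 16.02

16.02 METs


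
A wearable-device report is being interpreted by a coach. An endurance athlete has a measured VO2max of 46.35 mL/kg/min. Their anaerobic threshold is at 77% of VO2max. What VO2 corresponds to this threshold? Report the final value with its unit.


Anaerobic threshold VO2 = VO2max * 77%
= 46.35 * 0.77
= 35.69 mL/kg/min

35.69 mL/kg/min


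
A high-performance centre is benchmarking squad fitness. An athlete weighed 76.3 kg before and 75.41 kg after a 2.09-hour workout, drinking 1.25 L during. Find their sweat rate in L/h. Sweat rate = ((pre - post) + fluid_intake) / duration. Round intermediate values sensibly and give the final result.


Body mass change = 0.89 kg
Total sweat loss = 0.89 + 1.25 = 2.14 L
Rate = 2.14 / 2.09 = 1.024 L/h

1.024 L/h


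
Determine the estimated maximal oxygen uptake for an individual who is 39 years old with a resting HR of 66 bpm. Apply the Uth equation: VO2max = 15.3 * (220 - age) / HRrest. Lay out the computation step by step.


HRmax = 220 - 39 = 181
VO2max = 15.3 * (181 / 66)
= 15.3 * 2.7424
= 41.96 mL/kg/min

41.96 mL/kg/min


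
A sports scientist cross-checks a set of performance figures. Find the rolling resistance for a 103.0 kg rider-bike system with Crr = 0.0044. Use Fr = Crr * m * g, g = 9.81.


m * g = 103.0 * 9.81 = 1010.43 N
Fr = 0.0044 * 1010.43 = 4.446 N

4.446 N


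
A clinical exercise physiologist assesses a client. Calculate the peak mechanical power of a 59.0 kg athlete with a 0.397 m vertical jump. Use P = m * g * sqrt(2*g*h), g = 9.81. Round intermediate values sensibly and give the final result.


First, sqrt(2gh) = sqrt(2 * 9.81 * 0.397)
= sqrt(7.78914) = 2.790903 m/s
Power = 59.0 * 9.81 * 2.790903 = 1615.35 W

1615.35 W


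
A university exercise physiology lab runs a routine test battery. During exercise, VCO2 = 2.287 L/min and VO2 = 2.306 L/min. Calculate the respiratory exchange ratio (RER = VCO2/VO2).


RER = VCO2 / VO2
= 2.287 / 2.306
= 0.9918

0.9918


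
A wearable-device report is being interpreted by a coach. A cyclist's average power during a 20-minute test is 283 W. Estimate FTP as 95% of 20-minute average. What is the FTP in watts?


FTP = 20-min power * 0.95
= 283 * 0.95
= 268.85 W

268.85 W


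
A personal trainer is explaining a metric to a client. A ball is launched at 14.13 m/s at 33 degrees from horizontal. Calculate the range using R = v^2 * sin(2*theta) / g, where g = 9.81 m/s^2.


sin(2 * 33) = sin(66) = 0.913545
v^2 = 14.13^2 = 199.6569
R = 199.6569 * 0.913545 / 9.81
= 18.593 m

18.593 m


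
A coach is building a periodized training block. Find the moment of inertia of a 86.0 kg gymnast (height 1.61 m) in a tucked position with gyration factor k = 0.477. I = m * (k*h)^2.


Radius of gyration = 0.477 * 1.61 = 0.76797 m
I = 86.0 * 0.76797^2
= 86.0 * 0.589778
= 50.721 kg*m^2

50.721 kg*m^2


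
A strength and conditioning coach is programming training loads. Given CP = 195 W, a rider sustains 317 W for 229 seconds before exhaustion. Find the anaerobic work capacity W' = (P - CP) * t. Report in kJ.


Excess power = 317 - 195 = 122 W
Work above CP = 122 * 229 = 27938 J
W' = 27.938 kJ

27.938 kJ


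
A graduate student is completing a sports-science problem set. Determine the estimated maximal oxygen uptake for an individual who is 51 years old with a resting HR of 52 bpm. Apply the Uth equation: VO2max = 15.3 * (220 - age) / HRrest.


HRmax = 220 - 51 = 169
VO2max = 15.3 * (169 / 52)
= 15.3 * 3.25
= 49.73 mL/kg/min

49.73 mL/kg/min


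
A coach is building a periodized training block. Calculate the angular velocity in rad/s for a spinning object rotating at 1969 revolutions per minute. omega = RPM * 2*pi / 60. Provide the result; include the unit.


omega = RPM * 2*pi / 60
= 1969 * 6.28318531 / 60
= 206.193 rad/s

206.193 rad/s


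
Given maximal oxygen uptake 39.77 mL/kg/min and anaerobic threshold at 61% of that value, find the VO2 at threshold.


Percentage as decimal = 0.61
VO2 at AT = 39.77 * 0.61 = 24.26 mL/kg/min

24.26 mL/kg/min


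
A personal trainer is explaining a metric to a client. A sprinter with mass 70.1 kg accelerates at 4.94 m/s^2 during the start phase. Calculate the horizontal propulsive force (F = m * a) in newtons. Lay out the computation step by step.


F = m * a
= 70.1 * 4.94
= 346.29 N

346.29 N


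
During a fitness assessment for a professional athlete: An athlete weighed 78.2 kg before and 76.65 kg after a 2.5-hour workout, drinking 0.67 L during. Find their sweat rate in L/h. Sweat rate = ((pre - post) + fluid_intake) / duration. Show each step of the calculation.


Body mass change = 1.55 kg
Total sweat loss = 1.55 + 0.67 = 2.22 L
Rate = 2.22 / 2.5 = 0.888 L/h

0.888 L/h


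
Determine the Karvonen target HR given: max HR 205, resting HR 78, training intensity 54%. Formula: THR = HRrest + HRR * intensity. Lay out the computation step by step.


HRR = HRmax - HRrest = 205 - 78 = 127
THR = 78 + 127 * 0.54
= 146.58 bpm

146.58 bpm


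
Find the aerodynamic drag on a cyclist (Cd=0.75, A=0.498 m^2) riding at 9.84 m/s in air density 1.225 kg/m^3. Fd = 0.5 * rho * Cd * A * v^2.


Fd = 0.5 * 1.225 * 0.75 * 0.498 * 9.84^2
= 0.5 * 1.225 * 0.75 * 0.498 * 96.8256
= 22.151 N

22.151 N


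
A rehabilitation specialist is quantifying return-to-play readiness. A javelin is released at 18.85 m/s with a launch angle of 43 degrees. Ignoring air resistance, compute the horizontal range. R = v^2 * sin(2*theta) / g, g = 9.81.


Launch speed squared = 355.3225
sin(2 * 43 deg) = 0.997564
Range = 355.3225 * 0.997564 / 9.81
= 36.132 m

36.132 m


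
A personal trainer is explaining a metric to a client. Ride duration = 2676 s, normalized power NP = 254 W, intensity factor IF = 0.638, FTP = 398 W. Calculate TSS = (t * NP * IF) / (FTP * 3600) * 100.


Numerator = 2676 * 254 * 0.638 = 433651.152
Denominator = 398 * 3600 = 1432800
TSS = 433651.152 / 1432800 * 100
= 30.27

30.27 TSS


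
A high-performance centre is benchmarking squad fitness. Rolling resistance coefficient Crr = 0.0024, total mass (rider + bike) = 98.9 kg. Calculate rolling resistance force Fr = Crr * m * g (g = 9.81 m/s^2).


Fr = Crr * m * g
= 0.0024 * 98.9 * 9.81
= 2.329 N

2.329 N


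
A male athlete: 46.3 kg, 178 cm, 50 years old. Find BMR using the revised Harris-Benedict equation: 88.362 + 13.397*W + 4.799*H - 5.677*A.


Intercept = 88.362
Weight contribution = 13.397 * 46.3 = 620.2811
Height contribution = 4.799 * 178 = 854.222
Age contribution = 5.677 * 50 = 283.85
BMR = 88.362 + 620.2811 + 854.222 - 283.85
= 1279.02 kcal/day

1279.02 kcal/day


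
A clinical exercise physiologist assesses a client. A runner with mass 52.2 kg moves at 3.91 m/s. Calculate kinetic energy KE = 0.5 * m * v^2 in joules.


v^2 = 3.91^2 = 15.2881
KE = 0.5 * 52.2 * 15.2881
= 399.02 J

399.02 J


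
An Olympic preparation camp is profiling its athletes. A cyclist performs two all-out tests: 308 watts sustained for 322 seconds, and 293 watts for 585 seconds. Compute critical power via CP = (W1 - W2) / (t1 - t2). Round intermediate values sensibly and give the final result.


W1 = P1 * t1 = 308 * 322 = 99176 J
W2 = P2 * t2 = 293 * 585 = 171405 J
CP = (99176 - 171405) / (322 - 585)
= 274.63 W

274.63 W
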